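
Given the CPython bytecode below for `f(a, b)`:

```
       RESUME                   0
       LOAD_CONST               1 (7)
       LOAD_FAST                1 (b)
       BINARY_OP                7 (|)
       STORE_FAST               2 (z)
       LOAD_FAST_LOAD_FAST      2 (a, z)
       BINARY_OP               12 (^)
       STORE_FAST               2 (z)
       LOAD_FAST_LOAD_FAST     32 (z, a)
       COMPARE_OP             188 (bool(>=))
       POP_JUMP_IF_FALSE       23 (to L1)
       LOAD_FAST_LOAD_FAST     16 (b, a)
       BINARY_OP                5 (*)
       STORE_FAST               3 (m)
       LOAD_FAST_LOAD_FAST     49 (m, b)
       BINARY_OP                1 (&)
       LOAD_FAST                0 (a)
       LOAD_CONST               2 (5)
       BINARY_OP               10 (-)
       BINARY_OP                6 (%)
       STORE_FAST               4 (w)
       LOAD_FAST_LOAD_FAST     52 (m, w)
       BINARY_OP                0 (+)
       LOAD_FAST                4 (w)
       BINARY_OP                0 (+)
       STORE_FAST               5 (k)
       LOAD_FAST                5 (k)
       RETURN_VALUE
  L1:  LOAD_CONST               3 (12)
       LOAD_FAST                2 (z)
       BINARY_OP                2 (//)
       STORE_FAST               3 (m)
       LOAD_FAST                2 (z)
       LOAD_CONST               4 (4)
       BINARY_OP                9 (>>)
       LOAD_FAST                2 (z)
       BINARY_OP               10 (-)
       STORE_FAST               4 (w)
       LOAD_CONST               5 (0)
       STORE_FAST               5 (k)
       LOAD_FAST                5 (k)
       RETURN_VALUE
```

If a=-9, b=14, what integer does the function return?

LOAD_CONST → push 7. Stack: [7]
LOAD_FAST b → push 14. Stack: [7, 14]
BINARY_OP | → 7 | 14 = 15. Stack: [15]
STORE_FAST z → z=15. Stack: []
LOAD_FAST_LOAD_FAST a,z → push -9,15. Stack: [-9, 15]
BINARY_OP ^ → -9 ^ 15 = -8. Stack: [-8]
STORE_FAST z → z=-8. Stack: []
LOAD_FAST_LOAD_FAST z,a → push -8,-9. Stack: [-8, -9]
COMPARE_OP bool(>=) → -8 vs -9 = True. Stack: [True]
POP_JUMP_IF_FALSE → pop True; no jump. Stack: []
LOAD_FAST_LOAD_FAST b,a → push 14,-9. Stack: [14, -9]
BINARY_OP * → 14 * -9 = -126. Stack: [-126]
STORE_FAST m → m=-126. Stack: []
LOAD_FAST_LOAD_FAST m,b → push -126,14. Stack: [-126, 14]
BINARY_OP & → -126 & 14 = 2. Stack: [2]
LOAD_FAST a → push -9. Stack: [2, -9]
LOAD_CONST → push 5. Stack: [2, -9, 5]
BINARY_OP - → -9 - 5 = -14. Stack: [2, -14]
BINARY_OP % → 2 % -14 = -12. Stack: [-12]
STORE_FAST w → w=-12. Stack: []
LOAD_FAST_LOAD_FAST m,w → push -126,-12. Stack: [-126, -12]
BINARY_OP + → -126 + -12 = -138. Stack: [-138]
LOAD_FAST w → push -12. Stack: [-138, -12]
BINARY_OP + → -138 + -12 = -150. Stack: [-150]
STORE_FAST k → k=-150. Stack: []
LOAD_FAST k → push -150. Stack: [-150]
RETURN_VALUE → return -150.

-150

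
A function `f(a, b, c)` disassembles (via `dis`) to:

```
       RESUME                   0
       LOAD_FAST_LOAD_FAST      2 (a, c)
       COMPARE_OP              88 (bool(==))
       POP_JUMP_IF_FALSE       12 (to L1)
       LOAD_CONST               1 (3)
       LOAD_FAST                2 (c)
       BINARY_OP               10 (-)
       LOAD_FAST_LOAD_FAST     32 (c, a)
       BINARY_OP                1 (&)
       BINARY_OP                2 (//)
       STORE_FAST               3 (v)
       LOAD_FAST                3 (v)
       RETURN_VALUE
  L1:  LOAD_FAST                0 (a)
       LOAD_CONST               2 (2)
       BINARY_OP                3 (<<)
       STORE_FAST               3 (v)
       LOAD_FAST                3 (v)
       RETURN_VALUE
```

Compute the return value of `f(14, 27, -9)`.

LOAD_FAST_LOAD_FAST a,c → push 14,-9. Stack: [14, -9]
COMPARE_OP bool(==) → 14 vs -9 = False. Stack: [False]
POP_JUMP_IF_FALSE → pop False; jump. Stack: []
LOAD_FAST a → push 14. Stack: [14]
LOAD_CONST → push 2. Stack: [14, 2]
BINARY_OP << → 14 << 2 = 56. Stack: [56]
STORE_FAST v → v=56. Stack: []
LOAD_FAST v → push 56. Stack: [56]
RETURN_VALUE → return 56.

56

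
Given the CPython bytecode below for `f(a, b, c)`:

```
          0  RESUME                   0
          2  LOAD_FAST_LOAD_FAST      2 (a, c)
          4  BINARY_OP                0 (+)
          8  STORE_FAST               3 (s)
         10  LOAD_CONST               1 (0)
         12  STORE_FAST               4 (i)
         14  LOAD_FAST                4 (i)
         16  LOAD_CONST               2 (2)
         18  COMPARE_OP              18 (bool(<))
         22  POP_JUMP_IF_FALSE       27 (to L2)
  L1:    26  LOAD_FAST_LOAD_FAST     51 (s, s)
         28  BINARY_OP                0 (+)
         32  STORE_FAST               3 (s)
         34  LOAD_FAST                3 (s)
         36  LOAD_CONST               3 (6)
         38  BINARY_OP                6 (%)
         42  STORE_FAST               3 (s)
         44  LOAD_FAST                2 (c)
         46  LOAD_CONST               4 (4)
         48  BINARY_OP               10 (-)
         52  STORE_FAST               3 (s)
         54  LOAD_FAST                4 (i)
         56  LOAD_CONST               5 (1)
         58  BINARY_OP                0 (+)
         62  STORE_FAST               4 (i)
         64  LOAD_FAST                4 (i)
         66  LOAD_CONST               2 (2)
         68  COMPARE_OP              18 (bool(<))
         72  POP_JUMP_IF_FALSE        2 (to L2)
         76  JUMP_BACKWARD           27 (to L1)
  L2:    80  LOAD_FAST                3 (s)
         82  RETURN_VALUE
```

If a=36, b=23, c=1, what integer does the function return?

-3

LOAD_FAST_LOAD_FAST a,c → push 36,1. Stack: [36, 1]
BINARY_OP + → 36 + 1 = 37. Stack: [37]
STORE_FAST s → s=37. Stack: []
LOAD_CONST → push 0. Stack: [0]
STORE_FAST i → i=0. Stack: []
LOAD_FAST i → push 0. Stack: [0]
LOAD_CONST → push 2. Stack: [0, 2]
COMPARE_OP bool(<) → 0 vs 2 = True. Stack: [True]
POP_JUMP_IF_FALSE → pop True; no jump. Stack: []
LOAD_FAST_LOAD_FAST s,s → push 37,37. Stack: [37, 37]
BINARY_OP + → 37 + 37 = 74. Stack: [74]
STORE_FAST s → s=74. Stack: []
LOAD_FAST s → push 74. Stack: [74]
LOAD_CONST → push 6. Stack: [74, 6]
BINARY_OP % → 74 % 6 = 2. Stack: [2]
STORE_FAST s → s=2. Stack: []
LOAD_FAST c → push 1. Stack: [1]
LOAD_CONST → push 4. Stack: [1, 4]
BINARY_OP - → 1 - 4 = -3. Stack: [-3]
STORE_FAST s → s=-3. Stack: []
LOAD_FAST i → push 0. Stack: [0]
LOAD_CONST → push 1. Stack: [0, 1]
BINARY_OP + → 0 + 1 = 1. Stack: [1]
STORE_FAST i → i=1. Stack: []
LOAD_FAST i → push 1. Stack: [1]
LOAD_CONST → push 2. Stack: [1, 2]
COMPARE_OP bool(<) → 1 vs 2 = True. Stack: [True]
POP_JUMP_IF_FALSE → pop True; no jump. Stack: []
LOAD_FAST_LOAD_FAST s,s → push -3,-3. Stack: [-3, -3]
BINARY_OP + → -3 + -3 = -6. Stack: [-6]
STORE_FAST s → s=-6. Stack: []
LOAD_FAST s → push -6. Stack: [-6]
LOAD_CONST → push 6. Stack: [-6, 6]
BINARY_OP % → -6 % 6 = 0. Stack: [0]
STORE_FAST s → s=0. Stack: []
LOAD_FAST c → push 1. Stack: [1]
LOAD_CONST → push 4. Stack: [1, 4]
BINARY_OP - → 1 - 4 = -3. Stack: [-3]
STORE_FAST s → s=-3. Stack: []
LOAD_FAST i → push 1. Stack: [1]
LOAD_CONST → push 1. Stack: [1, 1]
BINARY_OP + → 1 + 1 = 2. Stack: [2]
STORE_FAST i → i=2. Stack: []
LOAD_FAST i → push 2. Stack: [2]
LOAD_CONST → push 2. Stack: [2, 2]
COMPARE_OP bool(<) → 2 vs 2 = False. Stack: [False]
POP_JUMP_IF_FALSE → pop False; jump. Stack: []
LOAD_FAST s → push -3. Stack: [-3]
RETURN_VALUE → return -3.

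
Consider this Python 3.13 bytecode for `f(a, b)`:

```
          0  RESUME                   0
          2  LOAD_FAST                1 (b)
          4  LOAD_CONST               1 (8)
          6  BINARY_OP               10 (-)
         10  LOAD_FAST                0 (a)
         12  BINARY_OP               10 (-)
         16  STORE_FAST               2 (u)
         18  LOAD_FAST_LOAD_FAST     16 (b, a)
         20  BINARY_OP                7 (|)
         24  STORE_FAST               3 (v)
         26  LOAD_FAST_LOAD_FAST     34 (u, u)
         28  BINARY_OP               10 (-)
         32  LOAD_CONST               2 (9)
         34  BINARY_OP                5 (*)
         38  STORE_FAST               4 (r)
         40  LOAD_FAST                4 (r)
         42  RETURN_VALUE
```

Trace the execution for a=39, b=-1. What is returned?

0

LOAD_FAST b → push -1. Stack: [-1]
LOAD_CONST → push 8. Stack: [-1, 8]
BINARY_OP - → -1 - 8 = -9. Stack: [-9]
LOAD_FAST a → push 39. Stack: [-9, 39]
BINARY_OP - → -9 - 39 = -48. Stack: [-48]
STORE_FAST u → u=-48. Stack: []
LOAD_FAST_LOAD_FAST b,a → push -1,39. Stack: [-1, 39]
BINARY_OP | → -1 | 39 = -1. Stack: [-1]
STORE_FAST v → v=-1. Stack: []
LOAD_FAST_LOAD_FAST u,u → push -48,-48. Stack: [-48, -48]
BINARY_OP - → -48 - -48 = 0. Stack: [0]
LOAD_CONST → push 9. Stack: [0, 9]
BINARY_OP * → 0 * 9 = 0. Stack: [0]
STORE_FAST r → r=0. Stack: []
LOAD_FAST r → push 0. Stack: [0]
RETURN_VALUE → return 0.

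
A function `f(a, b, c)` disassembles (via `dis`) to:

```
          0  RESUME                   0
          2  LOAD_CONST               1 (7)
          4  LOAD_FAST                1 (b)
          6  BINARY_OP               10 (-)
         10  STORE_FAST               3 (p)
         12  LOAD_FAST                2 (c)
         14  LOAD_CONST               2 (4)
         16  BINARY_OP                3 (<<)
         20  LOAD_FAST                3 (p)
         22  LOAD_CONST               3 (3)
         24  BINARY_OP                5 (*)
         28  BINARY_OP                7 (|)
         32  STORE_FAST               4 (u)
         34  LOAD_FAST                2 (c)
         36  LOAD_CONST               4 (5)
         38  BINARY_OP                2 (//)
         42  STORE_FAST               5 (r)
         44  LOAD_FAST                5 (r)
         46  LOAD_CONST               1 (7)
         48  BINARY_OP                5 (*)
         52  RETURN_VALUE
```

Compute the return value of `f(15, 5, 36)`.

49

LOAD_CONST → push 7. Stack: [7]
LOAD_FAST b → push 5. Stack: [7, 5]
BINARY_OP - → 7 - 5 = 2. Stack: [2]
STORE_FAST p → p=2. Stack: []
LOAD_FAST c → push 36. Stack: [36]
LOAD_CONST → push 4. Stack: [36, 4]
BINARY_OP << → 36 << 4 = 576. Stack: [576]
LOAD_FAST p → push 2. Stack: [576, 2]
LOAD_CONST → push 3. Stack: [576, 2, 3]
BINARY_OP * → 2 * 3 = 6. Stack: [576, 6]
BINARY_OP | → 576 | 6 = 582. Stack: [582]
STORE_FAST u → u=582. Stack: []
LOAD_FAST c → push 36. Stack: [36]
LOAD_CONST → push 5. Stack: [36, 5]
BINARY_OP // → 36 // 5 = 7. Stack: [7]
STORE_FAST r → r=7. Stack: []
LOAD_FAST r → push 7. Stack: [7]
LOAD_CONST → push 7. Stack: [7, 7]
BINARY_OP * → 7 * 7 = 49. Stack: [49]
RETURN_VALUE → return 49.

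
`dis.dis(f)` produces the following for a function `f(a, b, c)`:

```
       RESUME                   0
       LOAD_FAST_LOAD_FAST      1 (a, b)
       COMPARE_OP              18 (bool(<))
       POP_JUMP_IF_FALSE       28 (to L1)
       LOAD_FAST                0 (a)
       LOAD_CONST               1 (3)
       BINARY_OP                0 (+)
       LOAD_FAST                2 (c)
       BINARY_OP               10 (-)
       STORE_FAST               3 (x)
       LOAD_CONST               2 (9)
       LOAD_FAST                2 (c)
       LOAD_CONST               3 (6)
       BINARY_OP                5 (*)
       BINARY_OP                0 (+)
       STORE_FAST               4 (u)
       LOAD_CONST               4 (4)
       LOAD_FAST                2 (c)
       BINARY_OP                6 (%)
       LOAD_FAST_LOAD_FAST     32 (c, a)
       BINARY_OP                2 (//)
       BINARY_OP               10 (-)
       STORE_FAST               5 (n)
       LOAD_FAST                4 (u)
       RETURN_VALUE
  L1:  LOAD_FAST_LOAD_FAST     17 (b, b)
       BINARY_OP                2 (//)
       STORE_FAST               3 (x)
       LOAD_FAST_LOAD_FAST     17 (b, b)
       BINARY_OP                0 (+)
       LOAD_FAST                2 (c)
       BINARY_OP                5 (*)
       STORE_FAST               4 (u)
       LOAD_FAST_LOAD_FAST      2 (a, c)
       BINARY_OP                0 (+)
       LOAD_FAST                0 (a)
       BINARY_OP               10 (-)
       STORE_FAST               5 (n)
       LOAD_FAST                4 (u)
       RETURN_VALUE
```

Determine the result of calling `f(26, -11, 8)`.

-176

LOAD_FAST_LOAD_FAST a,b → push 26,-11. Stack: [26, -11]
COMPARE_OP bool(<) → 26 vs -11 = False. Stack: [False]
POP_JUMP_IF_FALSE → pop False; jump. Stack: []
LOAD_FAST_LOAD_FAST b,b → push -11,-11. Stack: [-11, -11]
BINARY_OP // → -11 // -11 = 1. Stack: [1]
STORE_FAST x → x=1. Stack: []
LOAD_FAST_LOAD_FAST b,b → push -11,-11. Stack: [-11, -11]
BINARY_OP + → -11 + -11 = -22. Stack: [-22]
LOAD_FAST c → push 8. Stack: [-22, 8]
BINARY_OP * → -22 * 8 = -176. Stack: [-176]
STORE_FAST u → u=-176. Stack: []
LOAD_FAST_LOAD_FAST a,c → push 26,8. Stack: [26, 8]
BINARY_OP + → 26 + 8 = 34. Stack: [34]
LOAD_FAST a → push 26. Stack: [34, 26]
BINARY_OP - → 34 - 26 = 8. Stack: [8]
STORE_FAST n → n=8. Stack: []
LOAD_FAST u → push -176. Stack: [-176]
RETURN_VALUE → return -176.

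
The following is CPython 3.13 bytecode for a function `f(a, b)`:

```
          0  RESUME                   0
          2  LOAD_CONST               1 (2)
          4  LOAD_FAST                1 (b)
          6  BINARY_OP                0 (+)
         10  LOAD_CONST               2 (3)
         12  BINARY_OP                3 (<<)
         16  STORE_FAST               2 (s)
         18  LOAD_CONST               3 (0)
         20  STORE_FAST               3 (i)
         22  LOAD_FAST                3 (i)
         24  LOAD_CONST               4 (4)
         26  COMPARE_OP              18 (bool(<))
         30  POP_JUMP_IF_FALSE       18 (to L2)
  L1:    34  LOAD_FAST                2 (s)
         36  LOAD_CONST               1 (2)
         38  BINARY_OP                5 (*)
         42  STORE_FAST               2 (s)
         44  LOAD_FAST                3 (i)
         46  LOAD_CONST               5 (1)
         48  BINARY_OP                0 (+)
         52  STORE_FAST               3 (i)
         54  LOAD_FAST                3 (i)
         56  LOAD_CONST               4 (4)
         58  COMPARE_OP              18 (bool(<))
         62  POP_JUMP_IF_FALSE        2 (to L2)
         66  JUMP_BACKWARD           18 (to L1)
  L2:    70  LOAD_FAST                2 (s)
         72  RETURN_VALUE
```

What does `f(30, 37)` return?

4992

LOAD_CONST → push 2. Stack: [2]
LOAD_FAST b → push 37. Stack: [2, 37]
BINARY_OP + → 2 + 37 = 39. Stack: [39]
LOAD_CONST → push 3. Stack: [39, 3]
BINARY_OP << → 39 << 3 = 312. Stack: [312]
STORE_FAST s → s=312. Stack: []
LOAD_CONST → push 0. Stack: [0]
STORE_FAST i → i=0. Stack: []
LOAD_FAST i → push 0. Stack: [0]
LOAD_CONST → push 4. Stack: [0, 4]
COMPARE_OP bool(<) → 0 vs 4 = True. Stack: [True]
POP_JUMP_IF_FALSE → pop True; no jump. Stack: []
LOAD_FAST s → push 312. Stack: [312]
LOAD_CONST → push 2. Stack: [312, 2]
BINARY_OP * → 312 * 2 = 624. Stack: [624]
STORE_FAST s → s=624. Stack: []
LOAD_FAST i → push 0. Stack: [0]
LOAD_CONST → push 1. Stack: [0, 1]
BINARY_OP + → 0 + 1 = 1. Stack: [1]
STORE_FAST i → i=1. Stack: []
LOAD_FAST i → push 1. Stack: [1]
LOAD_CONST → push 4. Stack: [1, 4]
COMPARE_OP bool(<) → 1 vs 4 = True. Stack: [True]
POP_JUMP_IF_FALSE → pop True; no jump. Stack: []
LOAD_FAST s → push 624. Stack: [624]
LOAD_CONST → push 2. Stack: [624, 2]
BINARY_OP * → 624 * 2 = 1248. Stack: [1248]
STORE_FAST s → s=1248. Stack: []
LOAD_FAST i → push 1. Stack: [1]
LOAD_CONST → push 1. Stack: [1, 1]
BINARY_OP + → 1 + 1 = 2. Stack: [2]
STORE_FAST i → i=2. Stack: []
LOAD_FAST i → push 2. Stack: [2]
LOAD_CONST → push 4. Stack: [2, 4]
COMPARE_OP bool(<) → 2 vs 4 = True. Stack: [True]
POP_JUMP_IF_FALSE → pop True; no jump. Stack: []
LOAD_FAST s → push 1248. Stack: [1248]
LOAD_CONST → push 2. Stack: [1248, 2]
BINARY_OP * → 1248 * 2 = 2496. Stack: [2496]
STORE_FAST s → s=2496. Stack: []
LOAD_FAST i → push 2. Stack: [2]
LOAD_CONST → push 1. Stack: [2, 1]
BINARY_OP + → 2 + 1 = 3. Stack: [3]
STORE_FAST i → i=3. Stack: []
LOAD_FAST i → push 3. Stack: [3]
LOAD_CONST → push 4. Stack: [3, 4]
COMPARE_OP bool(<) → 3 vs 4 = True. Stack: [True]
POP_JUMP_IF_FALSE → pop True; no jump. Stack: []
LOAD_FAST s → push 2496. Stack: [2496]
LOAD_CONST → push 2. Stack: [2496, 2]
BINARY_OP * → 2496 * 2 = 4992. Stack: [4992]
STORE_FAST s → s=4992. Stack: []
LOAD_FAST i → push 3. Stack: [3]
LOAD_CONST → push 1. Stack: [3, 1]
BINARY_OP + → 3 + 1 = 4. Stack: [4]
STORE_FAST i → i=4. Stack: []
LOAD_FAST i → push 4. Stack: [4]
LOAD_CONST → push 4. Stack: [4, 4]
COMPARE_OP bool(<) → 4 vs 4 = False. Stack: [False]
POP_JUMP_IF_FALSE → pop False; jump. Stack: []
LOAD_FAST s → push 4992. Stack: [4992]
RETURN_VALUE → return 4992.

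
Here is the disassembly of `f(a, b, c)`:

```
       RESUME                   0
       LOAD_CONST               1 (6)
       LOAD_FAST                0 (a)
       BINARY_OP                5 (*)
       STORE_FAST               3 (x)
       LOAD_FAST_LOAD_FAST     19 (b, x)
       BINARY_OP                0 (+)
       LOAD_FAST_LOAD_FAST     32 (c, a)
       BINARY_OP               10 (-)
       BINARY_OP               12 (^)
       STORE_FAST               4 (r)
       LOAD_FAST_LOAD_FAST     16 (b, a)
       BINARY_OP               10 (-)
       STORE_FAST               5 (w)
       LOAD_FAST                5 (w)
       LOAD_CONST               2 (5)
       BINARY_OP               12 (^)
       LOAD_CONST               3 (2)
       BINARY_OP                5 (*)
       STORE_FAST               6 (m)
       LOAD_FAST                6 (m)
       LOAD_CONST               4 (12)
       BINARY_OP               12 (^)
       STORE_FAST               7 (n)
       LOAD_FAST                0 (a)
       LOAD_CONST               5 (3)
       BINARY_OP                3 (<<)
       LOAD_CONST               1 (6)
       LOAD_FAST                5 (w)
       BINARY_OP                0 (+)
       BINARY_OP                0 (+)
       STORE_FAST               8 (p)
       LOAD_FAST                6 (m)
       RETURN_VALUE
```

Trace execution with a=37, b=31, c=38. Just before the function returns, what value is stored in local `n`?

-14

LOAD_CONST → push 6. Stack: [6]
LOAD_FAST a → push 37. Stack: [6, 37]
BINARY_OP * → 6 * 37 = 222. Stack: [222]
STORE_FAST x → x=222. Stack: []
LOAD_FAST_LOAD_FAST b,x → push 31,222. Stack: [31, 222]
BINARY_OP + → 31 + 222 = 253. Stack: [253]
LOAD_FAST_LOAD_FAST c,a → push 38,37. Stack: [253, 38, 37]
BINARY_OP - → 38 - 37 = 1. Stack: [253, 1]
BINARY_OP ^ → 253 ^ 1 = 252. Stack: [252]
STORE_FAST r → r=252. Stack: []
LOAD_FAST_LOAD_FAST b,a → push 31,37. Stack: [31, 37]
BINARY_OP - → 31 - 37 = -6. Stack: [-6]
STORE_FAST w → w=-6. Stack: []
LOAD_FAST w → push -6. Stack: [-6]
LOAD_CONST → push 5. Stack: [-6, 5]
BINARY_OP ^ → -6 ^ 5 = -1. Stack: [-1]
LOAD_CONST → push 2. Stack: [-1, 2]
BINARY_OP * → -1 * 2 = -2. Stack: [-2]
STORE_FAST m → m=-2. Stack: []
LOAD_FAST m → push -2. Stack: [-2]
LOAD_CONST → push 12. Stack: [-2, 12]
BINARY_OP ^ → -2 ^ 12 = -14. Stack: [-14]
STORE_FAST n → n=-14. Stack: []
LOAD_FAST a → push 37. Stack: [37]
LOAD_CONST → push 3. Stack: [37, 3]
BINARY_OP << → 37 << 3 = 296. Stack: [296]
LOAD_CONST → push 6. Stack: [296, 6]
LOAD_FAST w → push -6. Stack: [296, 6, -6]
BINARY_OP + → 6 + -6 = 0. Stack: [296, 0]
BINARY_OP + → 296 + 0 = 296. Stack: [296]
STORE_FAST p → p=296. Stack: []
LOAD_FAST m → push -2. Stack: [-2]
RETURN_VALUE → return -2.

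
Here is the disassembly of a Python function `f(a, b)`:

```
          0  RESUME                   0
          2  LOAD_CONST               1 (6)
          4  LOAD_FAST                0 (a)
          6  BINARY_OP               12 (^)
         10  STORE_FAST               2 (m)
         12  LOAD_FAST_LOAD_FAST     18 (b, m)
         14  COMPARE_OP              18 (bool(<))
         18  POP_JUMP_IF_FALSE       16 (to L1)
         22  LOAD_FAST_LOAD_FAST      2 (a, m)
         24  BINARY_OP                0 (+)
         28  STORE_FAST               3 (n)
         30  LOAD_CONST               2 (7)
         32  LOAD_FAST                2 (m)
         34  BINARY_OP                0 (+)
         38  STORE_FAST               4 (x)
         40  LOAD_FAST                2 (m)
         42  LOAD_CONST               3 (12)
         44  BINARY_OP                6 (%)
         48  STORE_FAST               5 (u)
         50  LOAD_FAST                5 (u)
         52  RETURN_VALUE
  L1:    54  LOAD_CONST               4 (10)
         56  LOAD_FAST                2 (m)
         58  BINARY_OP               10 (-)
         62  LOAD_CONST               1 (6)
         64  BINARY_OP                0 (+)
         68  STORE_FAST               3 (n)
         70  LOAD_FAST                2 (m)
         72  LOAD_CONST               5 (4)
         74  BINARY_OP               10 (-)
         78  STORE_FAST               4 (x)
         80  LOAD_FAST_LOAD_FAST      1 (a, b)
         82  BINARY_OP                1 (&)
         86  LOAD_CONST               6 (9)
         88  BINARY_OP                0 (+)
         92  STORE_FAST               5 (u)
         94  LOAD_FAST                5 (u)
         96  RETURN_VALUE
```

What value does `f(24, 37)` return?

LOAD_CONST → push 6. Stack: [6]
LOAD_FAST a → push 24. Stack: [6, 24]
BINARY_OP ^ → 6 ^ 24 = 30. Stack: [30]
STORE_FAST m → m=30. Stack: []
LOAD_FAST_LOAD_FAST b,m → push 37,30. Stack: [37, 30]
COMPARE_OP bool(<) → 37 vs 30 = False. Stack: [False]
POP_JUMP_IF_FALSE → pop False; jump. Stack: []
LOAD_CONST → push 10. Stack: [10]
LOAD_FAST m → push 30. Stack: [10, 30]
BINARY_OP - → 10 - 30 = -20. Stack: [-20]
LOAD_CONST → push 6. Stack: [-20, 6]
BINARY_OP + → -20 + 6 = -14. Stack: [-14]
STORE_FAST n → n=-14. Stack: []
LOAD_FAST m → push 30. Stack: [30]
LOAD_CONST → push 4. Stack: [30, 4]
BINARY_OP - → 30 - 4 = 26. Stack: [26]
STORE_FAST x → x=26. Stack: []
LOAD_FAST_LOAD_FAST a,b → push 24,37. Stack: [24, 37]
BINARY_OP & → 24 & 37 = 0. Stack: [0]
LOAD_CONST → push 9. Stack: [0, 9]
BINARY_OP + → 0 + 9 = 9. Stack: [9]
STORE_FAST u → u=9. Stack: []
LOAD_FAST u → push 9. Stack: [9]
RETURN_VALUE → return 9.

9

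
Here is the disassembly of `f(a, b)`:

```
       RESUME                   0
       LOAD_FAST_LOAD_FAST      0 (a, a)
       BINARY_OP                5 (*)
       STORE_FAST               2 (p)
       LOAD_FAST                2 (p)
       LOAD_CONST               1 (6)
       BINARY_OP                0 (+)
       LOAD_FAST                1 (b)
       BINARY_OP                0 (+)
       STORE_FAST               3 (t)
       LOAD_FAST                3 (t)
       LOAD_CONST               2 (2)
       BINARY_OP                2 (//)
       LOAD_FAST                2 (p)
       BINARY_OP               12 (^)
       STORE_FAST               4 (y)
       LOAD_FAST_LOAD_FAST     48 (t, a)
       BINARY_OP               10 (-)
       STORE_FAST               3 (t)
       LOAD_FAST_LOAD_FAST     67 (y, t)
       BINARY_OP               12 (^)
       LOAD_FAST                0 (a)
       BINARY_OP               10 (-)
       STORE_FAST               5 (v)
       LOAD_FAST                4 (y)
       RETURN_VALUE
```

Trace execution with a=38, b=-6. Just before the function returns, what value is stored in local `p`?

LOAD_FAST_LOAD_FAST a,a → push 38,38. Stack: [38, 38]
BINARY_OP * → 38 * 38 = 1444. Stack: [1444]
STORE_FAST p → p=1444. Stack: []
LOAD_FAST p → push 1444. Stack: [1444]
LOAD_CONST → push 6. Stack: [1444, 6]
BINARY_OP + → 1444 + 6 = 1450. Stack: [1450]
LOAD_FAST b → push -6. Stack: [1450, -6]
BINARY_OP + → 1450 + -6 = 1444. Stack: [1444]
STORE_FAST t → t=1444. Stack: []
LOAD_FAST t → push 1444. Stack: [1444]
LOAD_CONST → push 2. Stack: [1444, 2]
BINARY_OP // → 1444 // 2 = 722. Stack: [722]
LOAD_FAST p → push 1444. Stack: [722, 1444]
BINARY_OP ^ → 722 ^ 1444 = 1910. Stack: [1910]
STORE_FAST y → y=1910. Stack: []
LOAD_FAST_LOAD_FAST t,a → push 1444,38. Stack: [1444, 38]
BINARY_OP - → 1444 - 38 = 1406. Stack: [1406]
STORE_FAST t → t=1406. Stack: []
LOAD_FAST_LOAD_FAST y,t → push 1910,1406. Stack: [1910, 1406]
BINARY_OP ^ → 1910 ^ 1406 = 520. Stack: [520]
LOAD_FAST a → push 38. Stack: [520, 38]
BINARY_OP - → 520 - 38 = 482. Stack: [482]
STORE_FAST v → v=482. Stack: []
LOAD_FAST y → push 1910. Stack: [1910]
RETURN_VALUE → return 1910.

1444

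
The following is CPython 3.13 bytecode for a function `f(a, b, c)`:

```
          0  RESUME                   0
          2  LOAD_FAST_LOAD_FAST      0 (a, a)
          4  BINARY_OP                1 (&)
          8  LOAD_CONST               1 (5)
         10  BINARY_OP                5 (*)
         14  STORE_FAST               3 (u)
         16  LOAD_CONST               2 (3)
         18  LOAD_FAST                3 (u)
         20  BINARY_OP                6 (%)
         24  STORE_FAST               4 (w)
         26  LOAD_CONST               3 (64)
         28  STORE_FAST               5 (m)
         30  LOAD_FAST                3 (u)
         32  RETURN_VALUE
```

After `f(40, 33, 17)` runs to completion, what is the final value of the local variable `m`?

64

LOAD_FAST_LOAD_FAST a,a → push 40,40. Stack: [40, 40]
BINARY_OP & → 40 & 40 = 40. Stack: [40]
LOAD_CONST → push 5. Stack: [40, 5]
BINARY_OP * → 40 * 5 = 200. Stack: [200]
STORE_FAST u → u=200. Stack: []
LOAD_CONST → push 3. Stack: [3]
LOAD_FAST u → push 200. Stack: [3, 200]
BINARY_OP % → 3 % 200 = 3. Stack: [3]
STORE_FAST w → w=3. Stack: []
LOAD_CONST → push 64. Stack: [64]
STORE_FAST m → m=64. Stack: []
LOAD_FAST u → push 200. Stack: [200]
RETURN_VALUE → return 200.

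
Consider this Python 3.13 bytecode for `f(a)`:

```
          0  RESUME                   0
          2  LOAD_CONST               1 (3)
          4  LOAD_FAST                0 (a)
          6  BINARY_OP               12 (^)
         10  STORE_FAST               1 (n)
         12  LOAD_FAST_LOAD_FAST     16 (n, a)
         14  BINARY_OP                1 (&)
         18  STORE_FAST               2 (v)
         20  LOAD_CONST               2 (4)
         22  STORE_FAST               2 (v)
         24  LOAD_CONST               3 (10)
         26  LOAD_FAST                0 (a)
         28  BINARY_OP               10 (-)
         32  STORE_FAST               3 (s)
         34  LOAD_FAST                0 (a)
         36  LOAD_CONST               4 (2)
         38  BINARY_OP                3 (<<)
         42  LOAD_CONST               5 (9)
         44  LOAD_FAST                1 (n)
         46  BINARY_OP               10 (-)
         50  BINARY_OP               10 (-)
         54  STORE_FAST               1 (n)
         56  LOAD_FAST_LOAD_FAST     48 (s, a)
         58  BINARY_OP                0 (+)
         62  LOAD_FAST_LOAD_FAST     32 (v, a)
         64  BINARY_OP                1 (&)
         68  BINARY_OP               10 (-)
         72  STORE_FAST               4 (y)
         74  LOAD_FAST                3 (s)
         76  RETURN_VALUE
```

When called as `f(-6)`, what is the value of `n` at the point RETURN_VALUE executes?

-40

LOAD_CONST → push 3. Stack: [3]
LOAD_FAST a → push -6. Stack: [3, -6]
BINARY_OP ^ → 3 ^ -6 = -7. Stack: [-7]
STORE_FAST n → n=-7. Stack: []
LOAD_FAST_LOAD_FAST n,a → push -7,-6. Stack: [-7, -6]
BINARY_OP & → -7 & -6 = -8. Stack: [-8]
STORE_FAST v → v=-8. Stack: []
LOAD_CONST → push 4. Stack: [4]
STORE_FAST v → v=4. Stack: []
LOAD_CONST → push 10. Stack: [10]
LOAD_FAST a → push -6. Stack: [10, -6]
BINARY_OP - → 10 - -6 = 16. Stack: [16]
STORE_FAST s → s=16. Stack: []
LOAD_FAST a → push -6. Stack: [-6]
LOAD_CONST → push 2. Stack: [-6, 2]
BINARY_OP << → -6 << 2 = -24. Stack: [-24]
LOAD_CONST → push 9. Stack: [-24, 9]
LOAD_FAST n → push -7. Stack: [-24, 9, -7]
BINARY_OP - → 9 - -7 = 16. Stack: [-24, 16]
BINARY_OP - → -24 - 16 = -40. Stack: [-40]
STORE_FAST n → n=-40. Stack: []
LOAD_FAST_LOAD_FAST s,a → push 16,-6. Stack: [16, -6]
BINARY_OP + → 16 + -6 = 10. Stack: [10]
LOAD_FAST_LOAD_FAST v,a → push 4,-6. Stack: [10, 4, -6]
BINARY_OP & → 4 & -6 = 0. Stack: [10, 0]
BINARY_OP - → 10 - 0 = 10. Stack: [10]
STORE_FAST y → y=10. Stack: []
LOAD_FAST s → push 16. Stack: [16]
RETURN_VALUE → return 16.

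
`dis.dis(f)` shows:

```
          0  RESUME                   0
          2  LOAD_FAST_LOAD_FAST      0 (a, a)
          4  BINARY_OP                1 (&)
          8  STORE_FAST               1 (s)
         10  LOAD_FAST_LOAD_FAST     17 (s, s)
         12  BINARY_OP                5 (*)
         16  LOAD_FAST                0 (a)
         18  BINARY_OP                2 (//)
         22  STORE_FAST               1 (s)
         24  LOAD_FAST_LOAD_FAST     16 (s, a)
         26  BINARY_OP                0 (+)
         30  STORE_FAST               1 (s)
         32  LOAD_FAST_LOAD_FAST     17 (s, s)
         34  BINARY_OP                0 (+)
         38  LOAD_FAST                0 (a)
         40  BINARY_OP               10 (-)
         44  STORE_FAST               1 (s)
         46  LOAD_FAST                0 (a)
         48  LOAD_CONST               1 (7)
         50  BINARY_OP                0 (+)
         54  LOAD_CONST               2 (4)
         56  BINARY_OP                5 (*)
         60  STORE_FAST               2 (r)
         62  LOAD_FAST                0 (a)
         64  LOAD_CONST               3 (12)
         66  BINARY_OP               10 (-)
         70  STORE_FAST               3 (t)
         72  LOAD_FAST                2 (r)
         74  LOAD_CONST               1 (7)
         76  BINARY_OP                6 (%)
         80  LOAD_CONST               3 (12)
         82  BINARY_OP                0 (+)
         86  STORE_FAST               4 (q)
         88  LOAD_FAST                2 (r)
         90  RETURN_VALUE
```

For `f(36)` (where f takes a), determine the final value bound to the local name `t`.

LOAD_FAST_LOAD_FAST a,a → push 36,36. Stack: [36, 36]
BINARY_OP & → 36 & 36 = 36. Stack: [36]
STORE_FAST s → s=36. Stack: []
LOAD_FAST_LOAD_FAST s,s → push 36,36. Stack: [36, 36]
BINARY_OP * → 36 * 36 = 1296. Stack: [1296]
LOAD_FAST a → push 36. Stack: [1296, 36]
BINARY_OP // → 1296 // 36 = 36. Stack: [36]
STORE_FAST s → s=36. Stack: []
LOAD_FAST_LOAD_FAST s,a → push 36,36. Stack: [36, 36]
BINARY_OP + → 36 + 36 = 72. Stack: [72]
STORE_FAST s → s=72. Stack: []
LOAD_FAST_LOAD_FAST s,s → push 72,72. Stack: [72, 72]
BINARY_OP + → 72 + 72 = 144. Stack: [144]
LOAD_FAST a → push 36. Stack: [144, 36]
BINARY_OP - → 144 - 36 = 108. Stack: [108]
STORE_FAST s → s=108. Stack: []
LOAD_FAST a → push 36. Stack: [36]
LOAD_CONST → push 7. Stack: [36, 7]
BINARY_OP + → 36 + 7 = 43. Stack: [43]
LOAD_CONST → push 4. Stack: [43, 4]
BINARY_OP * → 43 * 4 = 172. Stack: [172]
STORE_FAST r → r=172. Stack: []
LOAD_FAST a → push 36. Stack: [36]
LOAD_CONST → push 12. Stack: [36, 12]
BINARY_OP - → 36 - 12 = 24. Stack: [24]
STORE_FAST t → t=24. Stack: []
LOAD_FAST r → push 172. Stack: [172]
LOAD_CONST → push 7. Stack: [172, 7]
BINARY_OP % → 172 % 7 = 4. Stack: [4]
LOAD_CONST → push 12. Stack: [4, 12]
BINARY_OP + → 4 + 12 = 16. Stack: [16]
STORE_FAST q → q=16. Stack: []
LOAD_FAST r → push 172. Stack: [172]
RETURN_VALUE → return 172.

24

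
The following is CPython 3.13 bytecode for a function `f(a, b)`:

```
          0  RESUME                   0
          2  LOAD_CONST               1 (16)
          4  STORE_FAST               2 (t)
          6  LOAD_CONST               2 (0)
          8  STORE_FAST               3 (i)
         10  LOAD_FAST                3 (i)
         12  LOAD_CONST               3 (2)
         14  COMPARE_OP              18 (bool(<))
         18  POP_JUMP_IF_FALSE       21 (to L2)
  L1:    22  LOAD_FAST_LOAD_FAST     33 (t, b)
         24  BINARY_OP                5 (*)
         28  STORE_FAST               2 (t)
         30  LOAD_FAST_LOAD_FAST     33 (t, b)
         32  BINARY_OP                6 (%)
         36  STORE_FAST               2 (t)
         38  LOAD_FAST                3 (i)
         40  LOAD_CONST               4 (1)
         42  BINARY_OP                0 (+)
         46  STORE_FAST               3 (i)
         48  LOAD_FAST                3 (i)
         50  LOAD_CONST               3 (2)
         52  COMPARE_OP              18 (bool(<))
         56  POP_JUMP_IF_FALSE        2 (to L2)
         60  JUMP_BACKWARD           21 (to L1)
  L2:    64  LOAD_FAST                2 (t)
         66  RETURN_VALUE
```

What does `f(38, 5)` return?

0

LOAD_CONST → push 16. Stack: [16]
STORE_FAST t → t=16. Stack: []
LOAD_CONST → push 0. Stack: [0]
STORE_FAST i → i=0. Stack: []
LOAD_FAST i → push 0. Stack: [0]
LOAD_CONST → push 2. Stack: [0, 2]
COMPARE_OP bool(<) → 0 vs 2 = True. Stack: [True]
POP_JUMP_IF_FALSE → pop True; no jump. Stack: []
LOAD_FAST_LOAD_FAST t,b → push 16,5. Stack: [16, 5]
BINARY_OP * → 16 * 5 = 80. Stack: [80]
STORE_FAST t → t=80. Stack: []
LOAD_FAST_LOAD_FAST t,b → push 80,5. Stack: [80, 5]
BINARY_OP % → 80 % 5 = 0. Stack: [0]
STORE_FAST t → t=0. Stack: []
LOAD_FAST i → push 0. Stack: [0]
LOAD_CONST → push 1. Stack: [0, 1]
BINARY_OP + → 0 + 1 = 1. Stack: [1]
STORE_FAST i → i=1. Stack: []
LOAD_FAST i → push 1. Stack: [1]
LOAD_CONST → push 2. Stack: [1, 2]
COMPARE_OP bool(<) → 1 vs 2 = True. Stack: [True]
POP_JUMP_IF_FALSE → pop True; no jump. Stack: []
LOAD_FAST_LOAD_FAST t,b → push 0,5. Stack: [0, 5]
BINARY_OP * → 0 * 5 = 0. Stack: [0]
STORE_FAST t → t=0. Stack: []
LOAD_FAST_LOAD_FAST t,b → push 0,5. Stack: [0, 5]
BINARY_OP % → 0 % 5 = 0. Stack: [0]
STORE_FAST t → t=0. Stack: []
LOAD_FAST i → push 1. Stack: [1]
LOAD_CONST → push 1. Stack: [1, 1]
BINARY_OP + → 1 + 1 = 2. Stack: [2]
STORE_FAST i → i=2. Stack: []
LOAD_FAST i → push 2. Stack: [2]
LOAD_CONST → push 2. Stack: [2, 2]
COMPARE_OP bool(<) → 2 vs 2 = False. Stack: [False]
POP_JUMP_IF_FALSE → pop False; jump. Stack: []
LOAD_FAST t → push 0. Stack: [0]
RETURN_VALUE → return 0.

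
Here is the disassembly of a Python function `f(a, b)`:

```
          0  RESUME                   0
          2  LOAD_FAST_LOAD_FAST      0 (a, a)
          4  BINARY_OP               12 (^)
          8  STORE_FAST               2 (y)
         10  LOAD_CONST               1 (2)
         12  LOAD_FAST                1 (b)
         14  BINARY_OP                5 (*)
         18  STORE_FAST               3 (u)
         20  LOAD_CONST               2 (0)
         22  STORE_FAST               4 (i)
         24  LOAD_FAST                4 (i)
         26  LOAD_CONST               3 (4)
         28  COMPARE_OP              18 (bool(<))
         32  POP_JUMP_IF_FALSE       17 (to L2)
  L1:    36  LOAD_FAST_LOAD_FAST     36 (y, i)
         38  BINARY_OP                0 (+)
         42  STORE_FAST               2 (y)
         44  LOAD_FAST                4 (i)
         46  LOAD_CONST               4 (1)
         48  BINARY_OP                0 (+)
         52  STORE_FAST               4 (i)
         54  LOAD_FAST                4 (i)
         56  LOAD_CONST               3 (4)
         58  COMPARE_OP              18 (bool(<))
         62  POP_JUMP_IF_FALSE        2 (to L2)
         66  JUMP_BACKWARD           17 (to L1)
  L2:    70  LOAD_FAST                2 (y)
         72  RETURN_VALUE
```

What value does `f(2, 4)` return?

6

LOAD_FAST_LOAD_FAST a,a → push 2,2. Stack: [2, 2]
BINARY_OP ^ → 2 ^ 2 = 0. Stack: [0]
STORE_FAST y → y=0. Stack: []
LOAD_CONST → push 2. Stack: [2]
LOAD_FAST b → push 4. Stack: [2, 4]
BINARY_OP * → 2 * 4 = 8. Stack: [8]
STORE_FAST u → u=8. Stack: []
LOAD_CONST → push 0. Stack: [0]
STORE_FAST i → i=0. Stack: []
LOAD_FAST i → push 0. Stack: [0]
LOAD_CONST → push 4. Stack: [0, 4]
COMPARE_OP bool(<) → 0 vs 4 = True. Stack: [True]
POP_JUMP_IF_FALSE → pop True; no jump. Stack: []
LOAD_FAST_LOAD_FAST y,i → push 0,0. Stack: [0, 0]
BINARY_OP + → 0 + 0 = 0. Stack: [0]
STORE_FAST y → y=0. Stack: []
LOAD_FAST i → push 0. Stack: [0]
LOAD_CONST → push 1. Stack: [0, 1]
BINARY_OP + → 0 + 1 = 1. Stack: [1]
STORE_FAST i → i=1. Stack: []
LOAD_FAST i → push 1. Stack: [1]
LOAD_CONST → push 4. Stack: [1, 4]
COMPARE_OP bool(<) → 1 vs 4 = True. Stack: [True]
POP_JUMP_IF_FALSE → pop True; no jump. Stack: []
LOAD_FAST_LOAD_FAST y,i → push 0,1. Stack: [0, 1]
BINARY_OP + → 0 + 1 = 1. Stack: [1]
STORE_FAST y → y=1. Stack: []
LOAD_FAST i → push 1. Stack: [1]
LOAD_CONST → push 1. Stack: [1, 1]
BINARY_OP + → 1 + 1 = 2. Stack: [2]
STORE_FAST i → i=2. Stack: []
LOAD_FAST i → push 2. Stack: [2]
LOAD_CONST → push 4. Stack: [2, 4]
COMPARE_OP bool(<) → 2 vs 4 = True. Stack: [True]
POP_JUMP_IF_FALSE → pop True; no jump. Stack: []
LOAD_FAST_LOAD_FAST y,i → push 1,2. Stack: [1, 2]
BINARY_OP + → 1 + 2 = 3. Stack: [3]
STORE_FAST y → y=3. Stack: []
LOAD_FAST i → push 2. Stack: [2]
LOAD_CONST → push 1. Stack: [2, 1]
BINARY_OP + → 2 + 1 = 3. Stack: [3]
STORE_FAST i → i=3. Stack: []
LOAD_FAST i → push 3. Stack: [3]
LOAD_CONST → push 4. Stack: [3, 4]
COMPARE_OP bool(<) → 3 vs 4 = True. Stack: [True]
POP_JUMP_IF_FALSE → pop True; no jump. Stack: []
LOAD_FAST_LOAD_FAST y,i → push 3,3. Stack: [3, 3]
BINARY_OP + → 3 + 3 = 6. Stack: [6]
STORE_FAST y → y=6. Stack: []
LOAD_FAST i → push 3. Stack: [3]
LOAD_CONST → push 1. Stack: [3, 1]
BINARY_OP + → 3 + 1 = 4. Stack: [4]
STORE_FAST i → i=4. Stack: []
LOAD_FAST i → push 4. Stack: [4]
LOAD_CONST → push 4. Stack: [4, 4]
COMPARE_OP bool(<) → 4 vs 4 = False. Stack: [False]
POP_JUMP_IF_FALSE → pop False; jump. Stack: []
LOAD_FAST y → push 6. Stack: [6]
RETURN_VALUE → return 6.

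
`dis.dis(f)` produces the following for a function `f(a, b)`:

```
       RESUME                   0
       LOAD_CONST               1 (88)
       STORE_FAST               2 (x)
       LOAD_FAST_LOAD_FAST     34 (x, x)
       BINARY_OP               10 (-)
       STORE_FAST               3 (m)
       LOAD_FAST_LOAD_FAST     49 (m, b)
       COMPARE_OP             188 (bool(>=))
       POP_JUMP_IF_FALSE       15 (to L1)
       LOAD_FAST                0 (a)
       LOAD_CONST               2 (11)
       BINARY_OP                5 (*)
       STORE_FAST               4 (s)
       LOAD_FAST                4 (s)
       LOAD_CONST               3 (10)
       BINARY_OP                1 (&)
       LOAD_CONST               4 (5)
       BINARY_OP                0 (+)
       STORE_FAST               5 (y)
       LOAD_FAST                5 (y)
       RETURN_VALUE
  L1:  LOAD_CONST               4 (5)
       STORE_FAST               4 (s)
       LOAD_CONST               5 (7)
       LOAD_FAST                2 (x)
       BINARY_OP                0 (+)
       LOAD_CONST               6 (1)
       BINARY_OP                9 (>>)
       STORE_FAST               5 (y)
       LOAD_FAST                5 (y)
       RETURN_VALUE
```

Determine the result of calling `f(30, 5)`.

LOAD_CONST → push 88. Stack: [88]
STORE_FAST x → x=88. Stack: []
LOAD_FAST_LOAD_FAST x,x → push 88,88. Stack: [88, 88]
BINARY_OP - → 88 - 88 = 0. Stack: [0]
STORE_FAST m → m=0. Stack: []
LOAD_FAST_LOAD_FAST m,b → push 0,5. Stack: [0, 5]
COMPARE_OP bool(>=) → 0 vs 5 = False. Stack: [False]
POP_JUMP_IF_FALSE → pop False; jump. Stack: []
LOAD_CONST → push 5. Stack: [5]
STORE_FAST s → s=5. Stack: []
LOAD_CONST → push 7. Stack: [7]
LOAD_FAST x → push 88. Stack: [7, 88]
BINARY_OP + → 7 + 88 = 95. Stack: [95]
LOAD_CONST → push 1. Stack: [95, 1]
BINARY_OP >> → 95 >> 1 = 47. Stack: [47]
STORE_FAST y → y=47. Stack: []
LOAD_FAST y → push 47. Stack: [47]
RETURN_VALUE → return 47.

47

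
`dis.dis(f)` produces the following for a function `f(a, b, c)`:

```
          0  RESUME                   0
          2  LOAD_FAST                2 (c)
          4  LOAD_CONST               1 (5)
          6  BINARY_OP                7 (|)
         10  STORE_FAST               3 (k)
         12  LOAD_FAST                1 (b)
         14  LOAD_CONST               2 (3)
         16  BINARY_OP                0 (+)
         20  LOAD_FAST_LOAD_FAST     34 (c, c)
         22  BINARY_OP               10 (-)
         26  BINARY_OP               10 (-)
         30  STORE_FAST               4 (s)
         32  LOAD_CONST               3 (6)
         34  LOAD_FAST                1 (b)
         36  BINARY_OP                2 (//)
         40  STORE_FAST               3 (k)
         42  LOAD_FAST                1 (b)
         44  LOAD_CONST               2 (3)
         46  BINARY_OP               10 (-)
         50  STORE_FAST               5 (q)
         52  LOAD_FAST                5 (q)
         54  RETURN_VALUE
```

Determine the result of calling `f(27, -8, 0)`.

LOAD_FAST c → push 0. Stack: [0]
LOAD_CONST → push 5. Stack: [0, 5]
BINARY_OP | → 0 | 5 = 5. Stack: [5]
STORE_FAST k → k=5. Stack: []
LOAD_FAST b → push -8. Stack: [-8]
LOAD_CONST → push 3. Stack: [-8, 3]
BINARY_OP + → -8 + 3 = -5. Stack: [-5]
LOAD_FAST_LOAD_FAST c,c → push 0,0. Stack: [-5, 0, 0]
BINARY_OP - → 0 - 0 = 0. Stack: [-5, 0]
BINARY_OP - → -5 - 0 = -5. Stack: [-5]
STORE_FAST s → s=-5. Stack: []
LOAD_CONST → push 6. Stack: [6]
LOAD_FAST b → push -8. Stack: [6, -8]
BINARY_OP // → 6 // -8 = -1. Stack: [-1]
STORE_FAST k → k=-1. Stack: []
LOAD_FAST b → push -8. Stack: [-8]
LOAD_CONST → push 3. Stack: [-8, 3]
BINARY_OP - → -8 - 3 = -11. Stack: [-11]
STORE_FAST q → q=-11. Stack: []
LOAD_FAST q → push -11. Stack: [-11]
RETURN_VALUE → return -11.

-11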